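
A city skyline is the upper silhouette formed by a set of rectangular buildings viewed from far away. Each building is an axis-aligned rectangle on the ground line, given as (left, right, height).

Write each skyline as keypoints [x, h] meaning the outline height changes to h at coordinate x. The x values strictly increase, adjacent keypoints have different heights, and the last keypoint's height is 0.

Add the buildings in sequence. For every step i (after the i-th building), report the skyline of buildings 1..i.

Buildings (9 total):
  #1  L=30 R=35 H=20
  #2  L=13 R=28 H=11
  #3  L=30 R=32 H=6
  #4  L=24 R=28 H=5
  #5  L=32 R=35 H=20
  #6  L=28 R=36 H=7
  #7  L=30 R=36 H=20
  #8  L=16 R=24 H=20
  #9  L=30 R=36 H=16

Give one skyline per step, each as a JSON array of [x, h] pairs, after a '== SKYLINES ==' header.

== SKYLINES ==
[[30,20],[35,0]]
[[13,11],[28,0],[30,20],[35,0]]
[[13,11],[28,0],[30,20],[35,0]]
[[13,11],[28,0],[30,20],[35,0]]
[[13,11],[28,0],[30,20],[35,0]]
[[13,11],[28,7],[30,20],[35,7],[36,0]]
[[13,11],[28,7],[30,20],[36,0]]
[[13,11],[16,20],[24,11],[28,7],[30,20],[36,0]]
[[13,11],[16,20],[24,11],[28,7],[30,20],[36,0]]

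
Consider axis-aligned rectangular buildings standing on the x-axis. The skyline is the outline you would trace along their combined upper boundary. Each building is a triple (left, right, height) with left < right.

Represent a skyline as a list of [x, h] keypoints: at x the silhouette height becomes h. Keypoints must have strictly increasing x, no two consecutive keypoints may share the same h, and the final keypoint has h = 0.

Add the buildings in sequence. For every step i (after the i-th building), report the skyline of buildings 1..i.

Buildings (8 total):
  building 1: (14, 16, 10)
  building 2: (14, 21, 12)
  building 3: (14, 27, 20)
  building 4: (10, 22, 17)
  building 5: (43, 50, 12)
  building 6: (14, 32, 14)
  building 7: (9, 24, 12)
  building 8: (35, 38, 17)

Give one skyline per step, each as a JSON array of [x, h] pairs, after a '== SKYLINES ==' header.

== SKYLINES ==
[[14,10],[16,0]]
[[14,12],[21,0]]
[[14,20],[27,0]]
[[10,17],[14,20],[27,0]]
[[10,17],[14,20],[27,0],[43,12],[50,0]]
[[10,17],[14,20],[27,14],[32,0],[43,12],[50,0]]
[[9,12],[10,17],[14,20],[27,14],[32,0],[43,12],[50,0]]
[[9,12],[10,17],[14,20],[27,14],[32,0],[35,17],[38,0],[43,12],[50,0]]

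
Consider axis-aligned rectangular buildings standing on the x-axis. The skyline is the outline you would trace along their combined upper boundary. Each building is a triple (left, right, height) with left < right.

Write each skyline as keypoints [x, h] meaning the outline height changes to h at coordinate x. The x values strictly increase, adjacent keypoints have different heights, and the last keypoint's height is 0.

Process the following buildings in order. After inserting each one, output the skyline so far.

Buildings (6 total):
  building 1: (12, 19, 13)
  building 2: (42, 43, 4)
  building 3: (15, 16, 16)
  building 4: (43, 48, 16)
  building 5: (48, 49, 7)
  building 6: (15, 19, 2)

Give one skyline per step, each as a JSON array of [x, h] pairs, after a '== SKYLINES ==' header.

== SKYLINES ==
[[12,13],[19,0]]
[[12,13],[19,0],[42,4],[43,0]]
[[12,13],[15,16],[16,13],[19,0],[42,4],[43,0]]
[[12,13],[15,16],[16,13],[19,0],[42,4],[43,16],[48,0]]
[[12,13],[15,16],[16,13],[19,0],[42,4],[43,16],[48,7],[49,0]]
[[12,13],[15,16],[16,13],[19,0],[42,4],[43,16],[48,7],[49,0]]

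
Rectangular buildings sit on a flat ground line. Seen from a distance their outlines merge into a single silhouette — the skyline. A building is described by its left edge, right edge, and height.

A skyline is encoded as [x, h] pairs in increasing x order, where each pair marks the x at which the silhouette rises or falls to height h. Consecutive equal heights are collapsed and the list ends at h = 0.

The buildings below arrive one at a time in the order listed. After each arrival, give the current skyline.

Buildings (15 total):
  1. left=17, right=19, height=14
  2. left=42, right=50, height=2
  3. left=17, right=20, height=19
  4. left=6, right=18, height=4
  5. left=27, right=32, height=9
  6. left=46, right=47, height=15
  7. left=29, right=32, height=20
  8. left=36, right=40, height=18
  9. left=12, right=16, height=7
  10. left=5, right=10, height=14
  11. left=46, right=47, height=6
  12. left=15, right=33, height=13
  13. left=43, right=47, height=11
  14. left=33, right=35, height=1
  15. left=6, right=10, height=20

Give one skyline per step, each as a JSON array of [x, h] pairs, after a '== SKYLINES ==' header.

== SKYLINES ==
[[17,14],[19,0]]
[[17,14],[19,0],[42,2],[50,0]]
[[17,19],[20,0],[42,2],[50,0]]
[[6,4],[17,19],[20,0],[42,2],[50,0]]
[[6,4],[17,19],[20,0],[27,9],[32,0],[42,2],[50,0]]
[[6,4],[17,19],[20,0],[27,9],[32,0],[42,2],[46,15],[47,2],[50,0]]
[[6,4],[17,19],[20,0],[27,9],[29,20],[32,0],[42,2],[46,15],[47,2],[50,0]]
[[6,4],[17,19],[20,0],[27,9],[29,20],[32,0],[36,18],[40,0],[42,2],[46,15],[47,2],[50,0]]
[[6,4],[12,7],[16,4],[17,19],[20,0],[27,9],[29,20],[32,0],[36,18],[40,0],[42,2],[46,15],[47,2],[50,0]]
[[5,14],[10,4],[12,7],[16,4],[17,19],[20,0],[27,9],[29,20],[32,0],[36,18],[40,0],[42,2],[46,15],[47,2],[50,0]]
[[5,14],[10,4],[12,7],[16,4],[17,19],[20,0],[27,9],[29,20],[32,0],[36,18],[40,0],[42,2],[46,15],[47,2],[50,0]]
[[5,14],[10,4],[12,7],[15,13],[17,19],[20,13],[29,20],[32,13],[33,0],[36,18],[40,0],[42,2],[46,15],[47,2],[50,0]]
[[5,14],[10,4],[12,7],[15,13],[17,19],[20,13],[29,20],[32,13],[33,0],[36,18],[40,0],[42,2],[43,11],[46,15],[47,2],[50,0]]
[[5,14],[10,4],[12,7],[15,13],[17,19],[20,13],[29,20],[32,13],[33,1],[35,0],[36,18],[40,0],[42,2],[43,11],[46,15],[47,2],[50,0]]
[[5,14],[6,20],[10,4],[12,7],[15,13],[17,19],[20,13],[29,20],[32,13],[33,1],[35,0],[36,18],[40,0],[42,2],[43,11],[46,15],[47,2],[50,0]]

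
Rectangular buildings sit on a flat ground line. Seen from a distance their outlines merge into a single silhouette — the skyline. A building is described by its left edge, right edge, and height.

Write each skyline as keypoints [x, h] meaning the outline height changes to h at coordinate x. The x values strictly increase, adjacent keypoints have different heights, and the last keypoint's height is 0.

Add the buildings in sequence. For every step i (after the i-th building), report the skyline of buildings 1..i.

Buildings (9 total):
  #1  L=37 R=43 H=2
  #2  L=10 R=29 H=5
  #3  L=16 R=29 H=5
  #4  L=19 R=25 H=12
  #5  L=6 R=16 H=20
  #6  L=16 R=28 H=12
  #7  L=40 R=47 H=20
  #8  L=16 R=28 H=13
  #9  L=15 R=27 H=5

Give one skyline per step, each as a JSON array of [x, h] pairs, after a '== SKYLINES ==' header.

== SKYLINES ==
[[37,2],[43,0]]
[[10,5],[29,0],[37,2],[43,0]]
[[10,5],[29,0],[37,2],[43,0]]
[[10,5],[19,12],[25,5],[29,0],[37,2],[43,0]]
[[6,20],[16,5],[19,12],[25,5],[29,0],[37,2],[43,0]]
[[6,20],[16,12],[28,5],[29,0],[37,2],[43,0]]
[[6,20],[16,12],[28,5],[29,0],[37,2],[40,20],[47,0]]
[[6,20],[16,13],[28,5],[29,0],[37,2],[40,20],[47,0]]
[[6,20],[16,13],[28,5],[29,0],[37,2],[40,20],[47,0]]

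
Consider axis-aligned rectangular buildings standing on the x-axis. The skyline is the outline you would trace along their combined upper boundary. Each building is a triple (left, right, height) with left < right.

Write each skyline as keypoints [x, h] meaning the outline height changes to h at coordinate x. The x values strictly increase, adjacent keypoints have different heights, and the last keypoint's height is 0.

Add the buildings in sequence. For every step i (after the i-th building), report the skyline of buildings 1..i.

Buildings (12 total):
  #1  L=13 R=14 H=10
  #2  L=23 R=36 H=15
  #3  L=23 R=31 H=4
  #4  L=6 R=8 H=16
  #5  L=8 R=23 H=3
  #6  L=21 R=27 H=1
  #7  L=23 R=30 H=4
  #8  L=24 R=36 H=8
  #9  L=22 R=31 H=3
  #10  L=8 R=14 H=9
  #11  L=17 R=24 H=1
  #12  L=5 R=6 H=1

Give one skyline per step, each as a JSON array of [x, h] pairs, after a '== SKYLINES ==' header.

== SKYLINES ==
[[13,10],[14,0]]
[[13,10],[14,0],[23,15],[36,0]]
[[13,10],[14,0],[23,15],[36,0]]
[[6,16],[8,0],[13,10],[14,0],[23,15],[36,0]]
[[6,16],[8,3],[13,10],[14,3],[23,15],[36,0]]
[[6,16],[8,3],[13,10],[14,3],[23,15],[36,0]]
[[6,16],[8,3],[13,10],[14,3],[23,15],[36,0]]
[[6,16],[8,3],[13,10],[14,3],[23,15],[36,0]]
[[6,16],[8,3],[13,10],[14,3],[23,15],[36,0]]
[[6,16],[8,9],[13,10],[14,3],[23,15],[36,0]]
[[6,16],[8,9],[13,10],[14,3],[23,15],[36,0]]
[[5,1],[6,16],[8,9],[13,10],[14,3],[23,15],[36,0]]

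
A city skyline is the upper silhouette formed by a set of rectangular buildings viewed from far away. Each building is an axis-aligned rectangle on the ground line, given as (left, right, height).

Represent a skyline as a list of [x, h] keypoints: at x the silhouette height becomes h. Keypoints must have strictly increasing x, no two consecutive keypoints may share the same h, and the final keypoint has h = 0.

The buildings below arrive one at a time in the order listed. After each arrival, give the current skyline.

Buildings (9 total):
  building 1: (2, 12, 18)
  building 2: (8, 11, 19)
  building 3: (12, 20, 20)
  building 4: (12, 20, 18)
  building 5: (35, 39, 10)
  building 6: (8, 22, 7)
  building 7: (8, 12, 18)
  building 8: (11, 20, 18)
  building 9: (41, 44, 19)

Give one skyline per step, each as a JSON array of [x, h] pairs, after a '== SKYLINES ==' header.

== SKYLINES ==
[[2,18],[12,0]]
[[2,18],[8,19],[11,18],[12,0]]
[[2,18],[8,19],[11,18],[12,20],[20,0]]
[[2,18],[8,19],[11,18],[12,20],[20,0]]
[[2,18],[8,19],[11,18],[12,20],[20,0],[35,10],[39,0]]
[[2,18],[8,19],[11,18],[12,20],[20,7],[22,0],[35,10],[39,0]]
[[2,18],[8,19],[11,18],[12,20],[20,7],[22,0],[35,10],[39,0]]
[[2,18],[8,19],[11,18],[12,20],[20,7],[22,0],[35,10],[39,0]]
[[2,18],[8,19],[11,18],[12,20],[20,7],[22,0],[35,10],[39,0],[41,19],[44,0]]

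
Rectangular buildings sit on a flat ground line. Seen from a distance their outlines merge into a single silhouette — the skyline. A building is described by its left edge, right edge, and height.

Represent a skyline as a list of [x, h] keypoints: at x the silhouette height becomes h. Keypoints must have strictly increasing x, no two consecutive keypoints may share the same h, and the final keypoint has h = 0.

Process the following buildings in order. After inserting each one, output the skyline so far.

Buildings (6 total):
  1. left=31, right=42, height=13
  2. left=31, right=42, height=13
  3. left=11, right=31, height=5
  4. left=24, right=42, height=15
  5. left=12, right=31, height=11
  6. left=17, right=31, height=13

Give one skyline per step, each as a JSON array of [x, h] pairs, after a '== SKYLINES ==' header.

== SKYLINES ==
[[31,13],[42,0]]
[[31,13],[42,0]]
[[11,5],[31,13],[42,0]]
[[11,5],[24,15],[42,0]]
[[11,5],[12,11],[24,15],[42,0]]
[[11,5],[12,11],[17,13],[24,15],[42,0]]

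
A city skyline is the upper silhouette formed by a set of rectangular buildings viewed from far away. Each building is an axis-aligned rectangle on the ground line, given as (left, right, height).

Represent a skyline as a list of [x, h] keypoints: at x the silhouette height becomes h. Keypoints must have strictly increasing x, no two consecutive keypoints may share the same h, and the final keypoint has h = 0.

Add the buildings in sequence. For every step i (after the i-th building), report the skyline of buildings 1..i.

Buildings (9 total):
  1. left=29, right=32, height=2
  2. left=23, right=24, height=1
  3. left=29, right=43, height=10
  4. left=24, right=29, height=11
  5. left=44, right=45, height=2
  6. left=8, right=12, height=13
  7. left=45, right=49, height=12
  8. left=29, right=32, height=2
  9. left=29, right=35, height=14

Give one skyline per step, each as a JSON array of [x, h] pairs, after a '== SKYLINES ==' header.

== SKYLINES ==
[[29,2],[32,0]]
[[23,1],[24,0],[29,2],[32,0]]
[[23,1],[24,0],[29,10],[43,0]]
[[23,1],[24,11],[29,10],[43,0]]
[[23,1],[24,11],[29,10],[43,0],[44,2],[45,0]]
[[8,13],[12,0],[23,1],[24,11],[29,10],[43,0],[44,2],[45,0]]
[[8,13],[12,0],[23,1],[24,11],[29,10],[43,0],[44,2],[45,12],[49,0]]
[[8,13],[12,0],[23,1],[24,11],[29,10],[43,0],[44,2],[45,12],[49,0]]
[[8,13],[12,0],[23,1],[24,11],[29,14],[35,10],[43,0],[44,2],[45,12],[49,0]]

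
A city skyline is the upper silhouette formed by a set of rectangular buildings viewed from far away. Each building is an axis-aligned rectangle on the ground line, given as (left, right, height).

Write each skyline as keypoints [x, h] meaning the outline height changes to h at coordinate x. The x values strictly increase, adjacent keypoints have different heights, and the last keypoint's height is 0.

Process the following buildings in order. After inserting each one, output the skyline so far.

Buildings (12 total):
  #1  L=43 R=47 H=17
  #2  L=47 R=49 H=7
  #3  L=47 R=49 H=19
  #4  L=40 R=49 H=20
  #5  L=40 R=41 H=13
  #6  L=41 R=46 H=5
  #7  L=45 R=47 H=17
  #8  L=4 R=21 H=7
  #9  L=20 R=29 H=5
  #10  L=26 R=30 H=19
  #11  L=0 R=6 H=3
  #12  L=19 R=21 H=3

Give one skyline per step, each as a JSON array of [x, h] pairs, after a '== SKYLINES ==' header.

== SKYLINES ==
[[43,17],[47,0]]
[[43,17],[47,7],[49,0]]
[[43,17],[47,19],[49,0]]
[[40,20],[49,0]]
[[40,20],[49,0]]
[[40,20],[49,0]]
[[40,20],[49,0]]
[[4,7],[21,0],[40,20],[49,0]]
[[4,7],[21,5],[29,0],[40,20],[49,0]]
[[4,7],[21,5],[26,19],[30,0],[40,20],[49,0]]
[[0,3],[4,7],[21,5],[26,19],[30,0],[40,20],[49,0]]
[[0,3],[4,7],[21,5],[26,19],[30,0],[40,20],[49,0]]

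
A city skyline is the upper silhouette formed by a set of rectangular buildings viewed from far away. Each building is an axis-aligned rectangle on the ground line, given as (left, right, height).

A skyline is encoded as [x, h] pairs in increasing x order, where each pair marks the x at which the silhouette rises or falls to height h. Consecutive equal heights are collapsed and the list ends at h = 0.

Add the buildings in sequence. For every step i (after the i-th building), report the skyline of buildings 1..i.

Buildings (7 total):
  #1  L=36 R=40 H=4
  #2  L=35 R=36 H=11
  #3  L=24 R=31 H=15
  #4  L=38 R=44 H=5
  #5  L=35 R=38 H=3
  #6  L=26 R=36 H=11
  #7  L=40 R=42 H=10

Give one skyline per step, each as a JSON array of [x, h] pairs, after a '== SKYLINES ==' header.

== SKYLINES ==
[[36,4],[40,0]]
[[35,11],[36,4],[40,0]]
[[24,15],[31,0],[35,11],[36,4],[40,0]]
[[24,15],[31,0],[35,11],[36,4],[38,5],[44,0]]
[[24,15],[31,0],[35,11],[36,4],[38,5],[44,0]]
[[24,15],[31,11],[36,4],[38,5],[44,0]]
[[24,15],[31,11],[36,4],[38,5],[40,10],[42,5],[44,0]]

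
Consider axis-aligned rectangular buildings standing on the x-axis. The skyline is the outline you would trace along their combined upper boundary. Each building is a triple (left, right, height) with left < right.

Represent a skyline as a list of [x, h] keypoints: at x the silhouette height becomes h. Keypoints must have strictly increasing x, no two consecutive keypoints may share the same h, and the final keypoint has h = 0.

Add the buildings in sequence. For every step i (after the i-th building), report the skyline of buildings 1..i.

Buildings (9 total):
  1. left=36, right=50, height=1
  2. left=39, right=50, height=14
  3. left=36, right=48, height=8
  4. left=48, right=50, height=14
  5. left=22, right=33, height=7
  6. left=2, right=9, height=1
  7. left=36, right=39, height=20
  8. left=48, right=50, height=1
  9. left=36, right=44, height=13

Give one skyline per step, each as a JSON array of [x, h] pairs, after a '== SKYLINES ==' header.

== SKYLINES ==
[[36,1],[50,0]]
[[36,1],[39,14],[50,0]]
[[36,8],[39,14],[50,0]]
[[36,8],[39,14],[50,0]]
[[22,7],[33,0],[36,8],[39,14],[50,0]]
[[2,1],[9,0],[22,7],[33,0],[36,8],[39,14],[50,0]]
[[2,1],[9,0],[22,7],[33,0],[36,20],[39,14],[50,0]]
[[2,1],[9,0],[22,7],[33,0],[36,20],[39,14],[50,0]]
[[2,1],[9,0],[22,7],[33,0],[36,20],[39,14],[50,0]]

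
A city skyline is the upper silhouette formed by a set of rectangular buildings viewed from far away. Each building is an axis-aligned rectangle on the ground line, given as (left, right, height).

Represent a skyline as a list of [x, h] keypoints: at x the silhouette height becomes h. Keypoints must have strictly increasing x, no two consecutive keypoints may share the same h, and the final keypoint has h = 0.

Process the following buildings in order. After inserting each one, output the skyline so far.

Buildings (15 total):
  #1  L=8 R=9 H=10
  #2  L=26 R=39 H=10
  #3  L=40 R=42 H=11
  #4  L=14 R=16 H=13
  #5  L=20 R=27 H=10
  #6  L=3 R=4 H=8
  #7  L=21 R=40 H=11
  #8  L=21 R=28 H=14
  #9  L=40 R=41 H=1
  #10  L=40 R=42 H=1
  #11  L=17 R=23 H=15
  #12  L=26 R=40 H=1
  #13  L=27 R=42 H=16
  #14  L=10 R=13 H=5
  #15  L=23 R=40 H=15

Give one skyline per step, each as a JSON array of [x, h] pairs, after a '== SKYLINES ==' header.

== SKYLINES ==
[[8,10],[9,0]]
[[8,10],[9,0],[26,10],[39,0]]
[[8,10],[9,0],[26,10],[39,0],[40,11],[42,0]]
[[8,10],[9,0],[14,13],[16,0],[26,10],[39,0],[40,11],[42,0]]
[[8,10],[9,0],[14,13],[16,0],[20,10],[39,0],[40,11],[42,0]]
[[3,8],[4,0],[8,10],[9,0],[14,13],[16,0],[20,10],[39,0],[40,11],[42,0]]
[[3,8],[4,0],[8,10],[9,0],[14,13],[16,0],[20,10],[21,11],[42,0]]
[[3,8],[4,0],[8,10],[9,0],[14,13],[16,0],[20,10],[21,14],[28,11],[42,0]]
[[3,8],[4,0],[8,10],[9,0],[14,13],[16,0],[20,10],[21,14],[28,11],[42,0]]
[[3,8],[4,0],[8,10],[9,0],[14,13],[16,0],[20,10],[21,14],[28,11],[42,0]]
[[3,8],[4,0],[8,10],[9,0],[14,13],[16,0],[17,15],[23,14],[28,11],[42,0]]
[[3,8],[4,0],[8,10],[9,0],[14,13],[16,0],[17,15],[23,14],[28,11],[42,0]]
[[3,8],[4,0],[8,10],[9,0],[14,13],[16,0],[17,15],[23,14],[27,16],[42,0]]
[[3,8],[4,0],[8,10],[9,0],[10,5],[13,0],[14,13],[16,0],[17,15],[23,14],[27,16],[42,0]]
[[3,8],[4,0],[8,10],[9,0],[10,5],[13,0],[14,13],[16,0],[17,15],[27,16],[42,0]]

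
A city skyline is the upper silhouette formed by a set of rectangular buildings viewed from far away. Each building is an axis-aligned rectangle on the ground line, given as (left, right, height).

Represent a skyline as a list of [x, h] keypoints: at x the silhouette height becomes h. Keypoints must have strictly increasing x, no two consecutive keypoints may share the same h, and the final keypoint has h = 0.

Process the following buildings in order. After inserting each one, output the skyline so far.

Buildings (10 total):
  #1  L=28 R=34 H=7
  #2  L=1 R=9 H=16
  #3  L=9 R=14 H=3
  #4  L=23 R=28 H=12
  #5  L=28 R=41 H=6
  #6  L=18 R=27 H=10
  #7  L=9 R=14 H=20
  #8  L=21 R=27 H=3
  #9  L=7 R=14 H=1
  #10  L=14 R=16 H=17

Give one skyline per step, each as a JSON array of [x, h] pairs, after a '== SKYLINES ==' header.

== SKYLINES ==
[[28,7],[34,0]]
[[1,16],[9,0],[28,7],[34,0]]
[[1,16],[9,3],[14,0],[28,7],[34,0]]
[[1,16],[9,3],[14,0],[23,12],[28,7],[34,0]]
[[1,16],[9,3],[14,0],[23,12],[28,7],[34,6],[41,0]]
[[1,16],[9,3],[14,0],[18,10],[23,12],[28,7],[34,6],[41,0]]
[[1,16],[9,20],[14,0],[18,10],[23,12],[28,7],[34,6],[41,0]]
[[1,16],[9,20],[14,0],[18,10],[23,12],[28,7],[34,6],[41,0]]
[[1,16],[9,20],[14,0],[18,10],[23,12],[28,7],[34,6],[41,0]]
[[1,16],[9,20],[14,17],[16,0],[18,10],[23,12],[28,7],[34,6],[41,0]]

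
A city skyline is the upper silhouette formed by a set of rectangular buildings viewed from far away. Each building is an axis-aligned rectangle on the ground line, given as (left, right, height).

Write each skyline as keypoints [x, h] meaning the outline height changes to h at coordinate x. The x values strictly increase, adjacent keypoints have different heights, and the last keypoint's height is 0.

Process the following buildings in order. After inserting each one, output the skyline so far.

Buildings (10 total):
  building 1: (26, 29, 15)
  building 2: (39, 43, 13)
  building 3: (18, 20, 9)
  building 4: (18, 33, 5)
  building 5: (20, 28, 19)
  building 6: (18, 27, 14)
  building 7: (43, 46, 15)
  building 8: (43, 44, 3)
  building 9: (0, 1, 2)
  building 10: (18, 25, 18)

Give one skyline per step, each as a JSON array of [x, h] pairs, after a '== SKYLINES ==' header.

== SKYLINES ==
[[26,15],[29,0]]
[[26,15],[29,0],[39,13],[43,0]]
[[18,9],[20,0],[26,15],[29,0],[39,13],[43,0]]
[[18,9],[20,5],[26,15],[29,5],[33,0],[39,13],[43,0]]
[[18,9],[20,19],[28,15],[29,5],[33,0],[39,13],[43,0]]
[[18,14],[20,19],[28,15],[29,5],[33,0],[39,13],[43,0]]
[[18,14],[20,19],[28,15],[29,5],[33,0],[39,13],[43,15],[46,0]]
[[18,14],[20,19],[28,15],[29,5],[33,0],[39,13],[43,15],[46,0]]
[[0,2],[1,0],[18,14],[20,19],[28,15],[29,5],[33,0],[39,13],[43,15],[46,0]]
[[0,2],[1,0],[18,18],[20,19],[28,15],[29,5],[33,0],[39,13],[43,15],[46,0]]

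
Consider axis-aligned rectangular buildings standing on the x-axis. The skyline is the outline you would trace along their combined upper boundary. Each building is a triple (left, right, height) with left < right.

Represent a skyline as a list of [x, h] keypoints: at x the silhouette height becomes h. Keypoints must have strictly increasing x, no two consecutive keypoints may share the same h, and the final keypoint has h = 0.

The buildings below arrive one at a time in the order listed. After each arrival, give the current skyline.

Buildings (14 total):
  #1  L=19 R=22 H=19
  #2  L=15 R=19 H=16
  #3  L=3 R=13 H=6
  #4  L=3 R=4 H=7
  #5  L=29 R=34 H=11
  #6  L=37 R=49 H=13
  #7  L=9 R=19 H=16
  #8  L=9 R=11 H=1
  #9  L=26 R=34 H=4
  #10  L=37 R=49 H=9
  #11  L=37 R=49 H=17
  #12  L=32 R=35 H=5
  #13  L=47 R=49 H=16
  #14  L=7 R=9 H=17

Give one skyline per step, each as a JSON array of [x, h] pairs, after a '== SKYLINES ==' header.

== SKYLINES ==
[[19,19],[22,0]]
[[15,16],[19,19],[22,0]]
[[3,6],[13,0],[15,16],[19,19],[22,0]]
[[3,7],[4,6],[13,0],[15,16],[19,19],[22,0]]
[[3,7],[4,6],[13,0],[15,16],[19,19],[22,0],[29,11],[34,0]]
[[3,7],[4,6],[13,0],[15,16],[19,19],[22,0],[29,11],[34,0],[37,13],[49,0]]
[[3,7],[4,6],[9,16],[19,19],[22,0],[29,11],[34,0],[37,13],[49,0]]
[[3,7],[4,6],[9,16],[19,19],[22,0],[29,11],[34,0],[37,13],[49,0]]
[[3,7],[4,6],[9,16],[19,19],[22,0],[26,4],[29,11],[34,0],[37,13],[49,0]]
[[3,7],[4,6],[9,16],[19,19],[22,0],[26,4],[29,11],[34,0],[37,13],[49,0]]
[[3,7],[4,6],[9,16],[19,19],[22,0],[26,4],[29,11],[34,0],[37,17],[49,0]]
[[3,7],[4,6],[9,16],[19,19],[22,0],[26,4],[29,11],[34,5],[35,0],[37,17],[49,0]]
[[3,7],[4,6],[9,16],[19,19],[22,0],[26,4],[29,11],[34,5],[35,0],[37,17],[49,0]]
[[3,7],[4,6],[7,17],[9,16],[19,19],[22,0],[26,4],[29,11],[34,5],[35,0],[37,17],[49,0]]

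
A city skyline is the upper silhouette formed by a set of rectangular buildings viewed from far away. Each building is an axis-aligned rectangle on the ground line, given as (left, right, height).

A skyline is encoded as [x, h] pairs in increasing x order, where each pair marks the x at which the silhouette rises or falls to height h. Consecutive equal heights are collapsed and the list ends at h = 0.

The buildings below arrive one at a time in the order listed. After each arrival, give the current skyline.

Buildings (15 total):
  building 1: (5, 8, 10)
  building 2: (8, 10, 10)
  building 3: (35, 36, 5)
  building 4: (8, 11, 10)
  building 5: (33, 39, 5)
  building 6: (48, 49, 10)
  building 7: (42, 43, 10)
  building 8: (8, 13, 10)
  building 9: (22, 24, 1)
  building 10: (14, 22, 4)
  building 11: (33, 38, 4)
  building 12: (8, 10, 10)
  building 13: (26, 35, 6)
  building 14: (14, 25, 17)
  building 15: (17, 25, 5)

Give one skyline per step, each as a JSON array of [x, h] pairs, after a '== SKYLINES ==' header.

== SKYLINES ==
[[5,10],[8,0]]
[[5,10],[10,0]]
[[5,10],[10,0],[35,5],[36,0]]
[[5,10],[11,0],[35,5],[36,0]]
[[5,10],[11,0],[33,5],[39,0]]
[[5,10],[11,0],[33,5],[39,0],[48,10],[49,0]]
[[5,10],[11,0],[33,5],[39,0],[42,10],[43,0],[48,10],[49,0]]
[[5,10],[13,0],[33,5],[39,0],[42,10],[43,0],[48,10],[49,0]]
[[5,10],[13,0],[22,1],[24,0],[33,5],[39,0],[42,10],[43,0],[48,10],[49,0]]
[[5,10],[13,0],[14,4],[22,1],[24,0],[33,5],[39,0],[42,10],[43,0],[48,10],[49,0]]
[[5,10],[13,0],[14,4],[22,1],[24,0],[33,5],[39,0],[42,10],[43,0],[48,10],[49,0]]
[[5,10],[13,0],[14,4],[22,1],[24,0],[33,5],[39,0],[42,10],[43,0],[48,10],[49,0]]
[[5,10],[13,0],[14,4],[22,1],[24,0],[26,6],[35,5],[39,0],[42,10],[43,0],[48,10],[49,0]]
[[5,10],[13,0],[14,17],[25,0],[26,6],[35,5],[39,0],[42,10],[43,0],[48,10],[49,0]]
[[5,10],[13,0],[14,17],[25,0],[26,6],[35,5],[39,0],[42,10],[43,0],[48,10],[49,0]]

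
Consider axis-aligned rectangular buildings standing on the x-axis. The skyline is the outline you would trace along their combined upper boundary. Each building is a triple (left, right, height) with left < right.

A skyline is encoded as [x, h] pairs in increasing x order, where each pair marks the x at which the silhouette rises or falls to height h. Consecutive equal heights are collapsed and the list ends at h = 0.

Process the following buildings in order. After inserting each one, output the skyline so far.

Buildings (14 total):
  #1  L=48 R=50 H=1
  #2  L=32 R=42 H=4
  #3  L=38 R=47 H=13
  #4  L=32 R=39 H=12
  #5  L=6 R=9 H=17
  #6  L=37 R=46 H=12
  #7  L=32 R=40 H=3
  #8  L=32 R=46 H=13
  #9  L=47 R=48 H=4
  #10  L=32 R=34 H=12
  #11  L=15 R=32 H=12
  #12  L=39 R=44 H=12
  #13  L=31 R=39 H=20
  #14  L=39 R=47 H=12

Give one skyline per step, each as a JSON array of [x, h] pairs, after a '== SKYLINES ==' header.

== SKYLINES ==
[[48,1],[50,0]]
[[32,4],[42,0],[48,1],[50,0]]
[[32,4],[38,13],[47,0],[48,1],[50,0]]
[[32,12],[38,13],[47,0],[48,1],[50,0]]
[[6,17],[9,0],[32,12],[38,13],[47,0],[48,1],[50,0]]
[[6,17],[9,0],[32,12],[38,13],[47,0],[48,1],[50,0]]
[[6,17],[9,0],[32,12],[38,13],[47,0],[48,1],[50,0]]
[[6,17],[9,0],[32,13],[47,0],[48,1],[50,0]]
[[6,17],[9,0],[32,13],[47,4],[48,1],[50,0]]
[[6,17],[9,0],[32,13],[47,4],[48,1],[50,0]]
[[6,17],[9,0],[15,12],[32,13],[47,4],[48,1],[50,0]]
[[6,17],[9,0],[15,12],[32,13],[47,4],[48,1],[50,0]]
[[6,17],[9,0],[15,12],[31,20],[39,13],[47,4],[48,1],[50,0]]
[[6,17],[9,0],[15,12],[31,20],[39,13],[47,4],[48,1],[50,0]]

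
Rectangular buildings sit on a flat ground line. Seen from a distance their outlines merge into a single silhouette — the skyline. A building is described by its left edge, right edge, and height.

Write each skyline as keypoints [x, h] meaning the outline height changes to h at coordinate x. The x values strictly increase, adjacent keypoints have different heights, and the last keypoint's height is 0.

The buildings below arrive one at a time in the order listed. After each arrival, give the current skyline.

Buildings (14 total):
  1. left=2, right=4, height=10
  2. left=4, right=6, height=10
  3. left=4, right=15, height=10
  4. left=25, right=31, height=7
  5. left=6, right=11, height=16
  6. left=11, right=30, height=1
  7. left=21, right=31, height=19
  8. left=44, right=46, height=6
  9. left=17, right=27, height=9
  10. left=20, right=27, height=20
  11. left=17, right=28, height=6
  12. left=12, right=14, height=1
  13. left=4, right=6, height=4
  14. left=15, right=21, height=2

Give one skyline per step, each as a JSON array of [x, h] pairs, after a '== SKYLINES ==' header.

== SKYLINES ==
[[2,10],[4,0]]
[[2,10],[6,0]]
[[2,10],[15,0]]
[[2,10],[15,0],[25,7],[31,0]]
[[2,10],[6,16],[11,10],[15,0],[25,7],[31,0]]
[[2,10],[6,16],[11,10],[15,1],[25,7],[31,0]]
[[2,10],[6,16],[11,10],[15,1],[21,19],[31,0]]
[[2,10],[6,16],[11,10],[15,1],[21,19],[31,0],[44,6],[46,0]]
[[2,10],[6,16],[11,10],[15,1],[17,9],[21,19],[31,0],[44,6],[46,0]]
[[2,10],[6,16],[11,10],[15,1],[17,9],[20,20],[27,19],[31,0],[44,6],[46,0]]
[[2,10],[6,16],[11,10],[15,1],[17,9],[20,20],[27,19],[31,0],[44,6],[46,0]]
[[2,10],[6,16],[11,10],[15,1],[17,9],[20,20],[27,19],[31,0],[44,6],[46,0]]
[[2,10],[6,16],[11,10],[15,1],[17,9],[20,20],[27,19],[31,0],[44,6],[46,0]]
[[2,10],[6,16],[11,10],[15,2],[17,9],[20,20],[27,19],[31,0],[44,6],[46,0]]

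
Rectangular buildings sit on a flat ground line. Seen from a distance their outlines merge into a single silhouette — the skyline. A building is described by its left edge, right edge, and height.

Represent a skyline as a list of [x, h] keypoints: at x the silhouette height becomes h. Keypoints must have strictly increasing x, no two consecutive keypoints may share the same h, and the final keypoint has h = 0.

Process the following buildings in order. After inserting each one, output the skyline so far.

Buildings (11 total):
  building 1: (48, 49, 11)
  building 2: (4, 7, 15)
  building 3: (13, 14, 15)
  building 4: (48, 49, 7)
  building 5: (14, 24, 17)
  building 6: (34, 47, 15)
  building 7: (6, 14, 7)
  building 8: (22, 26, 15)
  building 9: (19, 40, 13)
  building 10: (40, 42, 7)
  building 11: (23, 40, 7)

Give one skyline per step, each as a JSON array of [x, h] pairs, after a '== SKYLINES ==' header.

== SKYLINES ==
[[48,11],[49,0]]
[[4,15],[7,0],[48,11],[49,0]]
[[4,15],[7,0],[13,15],[14,0],[48,11],[49,0]]
[[4,15],[7,0],[13,15],[14,0],[48,11],[49,0]]
[[4,15],[7,0],[13,15],[14,17],[24,0],[48,11],[49,0]]
[[4,15],[7,0],[13,15],[14,17],[24,0],[34,15],[47,0],[48,11],[49,0]]
[[4,15],[7,7],[13,15],[14,17],[24,0],[34,15],[47,0],[48,11],[49,0]]
[[4,15],[7,7],[13,15],[14,17],[24,15],[26,0],[34,15],[47,0],[48,11],[49,0]]
[[4,15],[7,7],[13,15],[14,17],[24,15],[26,13],[34,15],[47,0],[48,11],[49,0]]
[[4,15],[7,7],[13,15],[14,17],[24,15],[26,13],[34,15],[47,0],[48,11],[49,0]]
[[4,15],[7,7],[13,15],[14,17],[24,15],[26,13],[34,15],[47,0],[48,11],[49,0]]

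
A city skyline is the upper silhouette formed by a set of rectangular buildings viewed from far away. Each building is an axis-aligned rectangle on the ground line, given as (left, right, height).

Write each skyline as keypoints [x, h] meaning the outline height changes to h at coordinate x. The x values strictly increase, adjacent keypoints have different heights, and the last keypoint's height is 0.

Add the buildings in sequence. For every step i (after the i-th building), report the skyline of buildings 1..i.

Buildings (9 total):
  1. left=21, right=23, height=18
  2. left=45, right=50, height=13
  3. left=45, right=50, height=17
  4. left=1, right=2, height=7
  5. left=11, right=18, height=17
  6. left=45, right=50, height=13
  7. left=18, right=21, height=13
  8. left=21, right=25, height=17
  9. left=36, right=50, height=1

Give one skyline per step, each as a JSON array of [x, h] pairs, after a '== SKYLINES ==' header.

== SKYLINES ==
[[21,18],[23,0]]
[[21,18],[23,0],[45,13],[50,0]]
[[21,18],[23,0],[45,17],[50,0]]
[[1,7],[2,0],[21,18],[23,0],[45,17],[50,0]]
[[1,7],[2,0],[11,17],[18,0],[21,18],[23,0],[45,17],[50,0]]
[[1,7],[2,0],[11,17],[18,0],[21,18],[23,0],[45,17],[50,0]]
[[1,7],[2,0],[11,17],[18,13],[21,18],[23,0],[45,17],[50,0]]
[[1,7],[2,0],[11,17],[18,13],[21,18],[23,17],[25,0],[45,17],[50,0]]
[[1,7],[2,0],[11,17],[18,13],[21,18],[23,17],[25,0],[36,1],[45,17],[50,0]]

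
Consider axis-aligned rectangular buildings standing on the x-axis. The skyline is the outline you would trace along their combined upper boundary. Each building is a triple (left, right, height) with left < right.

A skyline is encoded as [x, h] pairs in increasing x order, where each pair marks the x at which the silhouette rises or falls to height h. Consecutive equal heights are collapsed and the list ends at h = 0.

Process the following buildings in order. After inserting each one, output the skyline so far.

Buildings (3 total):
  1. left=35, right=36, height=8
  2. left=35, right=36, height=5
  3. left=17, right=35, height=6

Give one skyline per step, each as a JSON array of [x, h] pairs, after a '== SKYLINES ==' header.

== SKYLINES ==
[[35,8],[36,0]]
[[35,8],[36,0]]
[[17,6],[35,8],[36,0]]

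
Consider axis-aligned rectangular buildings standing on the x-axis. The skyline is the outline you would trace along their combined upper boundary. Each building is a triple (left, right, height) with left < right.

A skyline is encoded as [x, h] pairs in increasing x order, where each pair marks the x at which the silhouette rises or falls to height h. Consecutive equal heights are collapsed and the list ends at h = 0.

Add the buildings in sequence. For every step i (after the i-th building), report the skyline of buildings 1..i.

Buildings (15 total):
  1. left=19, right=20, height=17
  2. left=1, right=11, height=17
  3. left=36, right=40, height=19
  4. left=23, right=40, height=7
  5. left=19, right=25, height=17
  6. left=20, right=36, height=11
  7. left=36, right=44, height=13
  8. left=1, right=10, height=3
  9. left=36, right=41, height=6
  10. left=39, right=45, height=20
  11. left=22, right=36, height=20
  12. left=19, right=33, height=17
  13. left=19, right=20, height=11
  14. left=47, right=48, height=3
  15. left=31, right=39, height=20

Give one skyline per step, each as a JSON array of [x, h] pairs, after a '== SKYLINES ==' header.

== SKYLINES ==
[[19,17],[20,0]]
[[1,17],[11,0],[19,17],[20,0]]
[[1,17],[11,0],[19,17],[20,0],[36,19],[40,0]]
[[1,17],[11,0],[19,17],[20,0],[23,7],[36,19],[40,0]]
[[1,17],[11,0],[19,17],[25,7],[36,19],[40,0]]
[[1,17],[11,0],[19,17],[25,11],[36,19],[40,0]]
[[1,17],[11,0],[19,17],[25,11],[36,19],[40,13],[44,0]]
[[1,17],[11,0],[19,17],[25,11],[36,19],[40,13],[44,0]]
[[1,17],[11,0],[19,17],[25,11],[36,19],[40,13],[44,0]]
[[1,17],[11,0],[19,17],[25,11],[36,19],[39,20],[45,0]]
[[1,17],[11,0],[19,17],[22,20],[36,19],[39,20],[45,0]]
[[1,17],[11,0],[19,17],[22,20],[36,19],[39,20],[45,0]]
[[1,17],[11,0],[19,17],[22,20],[36,19],[39,20],[45,0]]
[[1,17],[11,0],[19,17],[22,20],[36,19],[39,20],[45,0],[47,3],[48,0]]
[[1,17],[11,0],[19,17],[22,20],[45,0],[47,3],[48,0]]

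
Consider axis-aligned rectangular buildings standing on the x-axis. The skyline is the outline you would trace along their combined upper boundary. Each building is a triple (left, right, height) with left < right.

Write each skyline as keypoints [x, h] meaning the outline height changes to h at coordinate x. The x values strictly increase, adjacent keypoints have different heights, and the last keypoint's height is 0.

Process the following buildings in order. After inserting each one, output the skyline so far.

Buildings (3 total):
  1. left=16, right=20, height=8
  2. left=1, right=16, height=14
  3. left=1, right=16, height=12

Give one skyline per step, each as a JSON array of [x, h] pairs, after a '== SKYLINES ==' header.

== SKYLINES ==
[[16,8],[20,0]]
[[1,14],[16,8],[20,0]]
[[1,14],[16,8],[20,0]]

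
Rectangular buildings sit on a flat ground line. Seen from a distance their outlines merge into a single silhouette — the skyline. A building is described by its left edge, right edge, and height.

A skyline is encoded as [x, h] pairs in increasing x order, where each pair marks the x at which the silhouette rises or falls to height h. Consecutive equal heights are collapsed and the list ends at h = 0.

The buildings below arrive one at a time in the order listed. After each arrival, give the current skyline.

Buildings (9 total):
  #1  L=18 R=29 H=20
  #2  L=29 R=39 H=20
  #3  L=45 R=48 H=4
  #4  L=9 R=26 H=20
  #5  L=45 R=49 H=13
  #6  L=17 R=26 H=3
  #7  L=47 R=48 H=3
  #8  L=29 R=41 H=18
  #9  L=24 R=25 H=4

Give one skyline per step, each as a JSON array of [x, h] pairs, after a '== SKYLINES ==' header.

== SKYLINES ==
[[18,20],[29,0]]
[[18,20],[39,0]]
[[18,20],[39,0],[45,4],[48,0]]
[[9,20],[39,0],[45,4],[48,0]]
[[9,20],[39,0],[45,13],[49,0]]
[[9,20],[39,0],[45,13],[49,0]]
[[9,20],[39,0],[45,13],[49,0]]
[[9,20],[39,18],[41,0],[45,13],[49,0]]
[[9,20],[39,18],[41,0],[45,13],[49,0]]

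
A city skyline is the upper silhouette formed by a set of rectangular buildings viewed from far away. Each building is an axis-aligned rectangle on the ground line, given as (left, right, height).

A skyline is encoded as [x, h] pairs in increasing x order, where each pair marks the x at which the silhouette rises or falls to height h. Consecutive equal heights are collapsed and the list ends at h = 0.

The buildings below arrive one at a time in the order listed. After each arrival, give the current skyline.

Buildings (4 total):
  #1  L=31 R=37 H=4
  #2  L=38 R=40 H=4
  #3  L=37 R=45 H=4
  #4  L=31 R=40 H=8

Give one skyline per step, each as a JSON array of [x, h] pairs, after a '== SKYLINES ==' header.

== SKYLINES ==
[[31,4],[37,0]]
[[31,4],[37,0],[38,4],[40,0]]
[[31,4],[45,0]]
[[31,8],[40,4],[45,0]]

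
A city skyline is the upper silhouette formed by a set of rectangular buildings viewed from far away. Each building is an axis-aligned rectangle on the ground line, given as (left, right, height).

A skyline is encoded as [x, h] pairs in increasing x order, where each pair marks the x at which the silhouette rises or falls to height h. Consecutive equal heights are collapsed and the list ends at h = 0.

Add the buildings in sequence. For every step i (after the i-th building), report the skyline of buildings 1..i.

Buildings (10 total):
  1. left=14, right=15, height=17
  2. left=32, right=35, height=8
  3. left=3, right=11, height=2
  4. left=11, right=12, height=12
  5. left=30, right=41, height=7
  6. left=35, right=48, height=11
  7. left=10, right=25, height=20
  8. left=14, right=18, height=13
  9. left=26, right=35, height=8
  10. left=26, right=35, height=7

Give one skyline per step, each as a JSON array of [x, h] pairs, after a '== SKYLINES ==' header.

== SKYLINES ==
[[14,17],[15,0]]
[[14,17],[15,0],[32,8],[35,0]]
[[3,2],[11,0],[14,17],[15,0],[32,8],[35,0]]
[[3,2],[11,12],[12,0],[14,17],[15,0],[32,8],[35,0]]
[[3,2],[11,12],[12,0],[14,17],[15,0],[30,7],[32,8],[35,7],[41,0]]
[[3,2],[11,12],[12,0],[14,17],[15,0],[30,7],[32,8],[35,11],[48,0]]
[[3,2],[10,20],[25,0],[30,7],[32,8],[35,11],[48,0]]
[[3,2],[10,20],[25,0],[30,7],[32,8],[35,11],[48,0]]
[[3,2],[10,20],[25,0],[26,8],[35,11],[48,0]]
[[3,2],[10,20],[25,0],[26,8],[35,11],[48,0]]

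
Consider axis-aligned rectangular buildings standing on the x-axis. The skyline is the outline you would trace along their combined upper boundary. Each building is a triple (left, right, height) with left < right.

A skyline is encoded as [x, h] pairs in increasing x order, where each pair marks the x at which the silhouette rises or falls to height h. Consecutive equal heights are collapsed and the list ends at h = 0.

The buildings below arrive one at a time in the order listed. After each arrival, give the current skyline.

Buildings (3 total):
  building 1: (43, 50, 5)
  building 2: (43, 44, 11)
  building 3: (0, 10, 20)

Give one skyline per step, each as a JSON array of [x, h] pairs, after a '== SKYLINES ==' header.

== SKYLINES ==
[[43,5],[50,0]]
[[43,11],[44,5],[50,0]]
[[0,20],[10,0],[43,11],[44,5],[50,0]]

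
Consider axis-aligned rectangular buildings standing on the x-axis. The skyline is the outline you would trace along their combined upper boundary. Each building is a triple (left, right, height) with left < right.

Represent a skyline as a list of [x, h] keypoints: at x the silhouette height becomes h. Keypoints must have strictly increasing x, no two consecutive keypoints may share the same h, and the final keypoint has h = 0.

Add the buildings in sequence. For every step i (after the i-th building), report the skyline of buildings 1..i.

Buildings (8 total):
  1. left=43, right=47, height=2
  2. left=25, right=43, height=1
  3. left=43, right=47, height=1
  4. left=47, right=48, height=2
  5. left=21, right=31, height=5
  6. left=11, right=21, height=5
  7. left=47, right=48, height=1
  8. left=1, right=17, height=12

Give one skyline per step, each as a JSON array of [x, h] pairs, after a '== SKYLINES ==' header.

== SKYLINES ==
[[43,2],[47,0]]
[[25,1],[43,2],[47,0]]
[[25,1],[43,2],[47,0]]
[[25,1],[43,2],[48,0]]
[[21,5],[31,1],[43,2],[48,0]]
[[11,5],[31,1],[43,2],[48,0]]
[[11,5],[31,1],[43,2],[48,0]]
[[1,12],[17,5],[31,1],[43,2],[48,0]]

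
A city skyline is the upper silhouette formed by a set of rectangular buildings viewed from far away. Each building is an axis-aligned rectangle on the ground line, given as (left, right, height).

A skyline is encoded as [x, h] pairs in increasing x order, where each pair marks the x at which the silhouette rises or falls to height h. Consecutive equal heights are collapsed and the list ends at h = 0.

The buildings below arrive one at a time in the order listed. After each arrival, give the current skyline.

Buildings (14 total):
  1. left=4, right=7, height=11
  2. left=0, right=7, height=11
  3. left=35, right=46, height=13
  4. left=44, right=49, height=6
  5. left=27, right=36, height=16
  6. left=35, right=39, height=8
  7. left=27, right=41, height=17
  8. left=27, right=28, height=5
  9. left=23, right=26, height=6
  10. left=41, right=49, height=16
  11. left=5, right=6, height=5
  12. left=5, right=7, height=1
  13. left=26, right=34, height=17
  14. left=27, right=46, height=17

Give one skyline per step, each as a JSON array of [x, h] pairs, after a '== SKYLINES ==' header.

== SKYLINES ==
[[4,11],[7,0]]
[[0,11],[7,0]]
[[0,11],[7,0],[35,13],[46,0]]
[[0,11],[7,0],[35,13],[46,6],[49,0]]
[[0,11],[7,0],[27,16],[36,13],[46,6],[49,0]]
[[0,11],[7,0],[27,16],[36,13],[46,6],[49,0]]
[[0,11],[7,0],[27,17],[41,13],[46,6],[49,0]]
[[0,11],[7,0],[27,17],[41,13],[46,6],[49,0]]
[[0,11],[7,0],[23,6],[26,0],[27,17],[41,13],[46,6],[49,0]]
[[0,11],[7,0],[23,6],[26,0],[27,17],[41,16],[49,0]]
[[0,11],[7,0],[23,6],[26,0],[27,17],[41,16],[49,0]]
[[0,11],[7,0],[23,6],[26,0],[27,17],[41,16],[49,0]]
[[0,11],[7,0],[23,6],[26,17],[41,16],[49,0]]
[[0,11],[7,0],[23,6],[26,17],[46,16],[49,0]]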